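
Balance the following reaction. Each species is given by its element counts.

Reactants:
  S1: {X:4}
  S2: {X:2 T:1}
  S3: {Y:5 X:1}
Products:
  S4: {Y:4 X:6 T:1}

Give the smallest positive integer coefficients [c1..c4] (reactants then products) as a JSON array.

Y: 4·0+5·0+4·5 = 20 | 5·4 = 20
X: 4·4+5·2+4·1 = 30 | 5·6 = 30
T: 4·0+5·1+4·0 = 5 | 5·1 = 5
gcd(4,5,4,5) = 1

Coefficients: [4, 5, 4, 5]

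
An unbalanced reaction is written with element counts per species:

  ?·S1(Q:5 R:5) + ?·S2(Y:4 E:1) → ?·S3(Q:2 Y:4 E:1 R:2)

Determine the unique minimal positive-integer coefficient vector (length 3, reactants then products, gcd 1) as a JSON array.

Coefficients: [2, 5, 5]

Q: 2·5+5·0 = 10 | 5·2 = 10
Y: 2·0+5·4 = 20 | 5·4 = 20
E: 2·0+5·1 = 5 | 5·1 = 5
R: 2·5+5·0 = 10 | 5·2 = 10
gcd(2,5,5) = 1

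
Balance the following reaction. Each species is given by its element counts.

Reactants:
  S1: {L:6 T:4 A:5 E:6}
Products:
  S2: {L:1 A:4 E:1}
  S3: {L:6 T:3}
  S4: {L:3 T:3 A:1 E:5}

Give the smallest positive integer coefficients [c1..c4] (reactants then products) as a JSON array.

L: 3·6 = 18 | 3·1+1·6+3·3 = 18
T: 3·4 = 12 | 3·0+1·3+3·3 = 12
A: 3·5 = 15 | 3·4+1·0+3·1 = 15
E: 3·6 = 18 | 3·1+1·0+3·5 = 18
gcd(3,3,1,3) = 1

Coefficients: [3, 3, 1, 3]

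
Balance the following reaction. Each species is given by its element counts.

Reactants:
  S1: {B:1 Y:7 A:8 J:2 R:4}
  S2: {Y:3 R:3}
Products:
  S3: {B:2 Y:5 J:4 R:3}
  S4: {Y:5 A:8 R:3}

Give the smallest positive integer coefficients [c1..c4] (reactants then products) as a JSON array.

B: 6·1+1·0 = 6 | 3·2+6·0 = 6
Y: 6·7+1·3 = 45 | 3·5+6·5 = 45
A: 6·8+1·0 = 48 | 3·0+6·8 = 48
J: 6·2+1·0 = 12 | 3·4+6·0 = 12
R: 6·4+1·3 = 27 | 3·3+6·3 = 27
gcd(6,1,3,6) = 1

Coefficients: [6, 1, 3, 6]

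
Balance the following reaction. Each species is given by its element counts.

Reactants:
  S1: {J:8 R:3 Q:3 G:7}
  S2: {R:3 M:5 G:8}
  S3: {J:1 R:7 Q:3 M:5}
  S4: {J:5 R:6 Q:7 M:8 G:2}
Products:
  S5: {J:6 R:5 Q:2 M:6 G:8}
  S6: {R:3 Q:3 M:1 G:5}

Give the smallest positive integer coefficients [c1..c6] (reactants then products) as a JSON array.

J: 3·8+4·0+1·1+1·5 = 30 | 5·6+3·0 = 30
R: 3·3+4·3+1·7+1·6 = 34 | 5·5+3·3 = 34
Q: 3·3+4·0+1·3+1·7 = 19 | 5·2+3·3 = 19
M: 3·0+4·5+1·5+1·8 = 33 | 5·6+3·1 = 33
G: 3·7+4·8+1·0+1·2 = 55 | 5·8+3·5 = 55
gcd(3,4,1,1,5,3) = 1

Coefficients: [3, 4, 1, 1, 5, 3]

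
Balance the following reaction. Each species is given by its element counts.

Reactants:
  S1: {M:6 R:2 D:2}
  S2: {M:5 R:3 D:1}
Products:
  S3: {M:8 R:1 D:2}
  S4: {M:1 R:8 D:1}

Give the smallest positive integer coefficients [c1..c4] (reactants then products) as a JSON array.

Coefficients: [5, 4, 6, 2]

M: 5·6+4·5 = 50 | 6·8+2·1 = 50
R: 5·2+4·3 = 22 | 6·1+2·8 = 22
D: 5·2+4·1 = 14 | 6·2+2·1 = 14
gcd(5,4,6,2) = 1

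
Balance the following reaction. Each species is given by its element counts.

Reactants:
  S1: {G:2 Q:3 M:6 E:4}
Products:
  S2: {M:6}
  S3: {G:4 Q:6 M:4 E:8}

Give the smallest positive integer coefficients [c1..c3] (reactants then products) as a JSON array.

G: 6·2 = 12 | 4·0+3·4 = 12
Q: 6·3 = 18 | 4·0+3·6 = 18
M: 6·6 = 36 | 4·6+3·4 = 36
E: 6·4 = 24 | 4·0+3·8 = 24
gcd(6,4,3) = 1

Coefficients: [6, 4, 3]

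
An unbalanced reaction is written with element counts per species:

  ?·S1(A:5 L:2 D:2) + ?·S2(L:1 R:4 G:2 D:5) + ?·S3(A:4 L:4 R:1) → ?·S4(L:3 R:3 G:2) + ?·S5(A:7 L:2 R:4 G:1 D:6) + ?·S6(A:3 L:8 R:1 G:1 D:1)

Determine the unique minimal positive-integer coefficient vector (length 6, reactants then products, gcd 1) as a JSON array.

A: 4·5+5·0+6·4 = 44 | 1·0+5·7+3·3 = 44
L: 4·2+5·1+6·4 = 37 | 1·3+5·2+3·8 = 37
R: 4·0+5·4+6·1 = 26 | 1·3+5·4+3·1 = 26
G: 4·0+5·2+6·0 = 10 | 1·2+5·1+3·1 = 10
D: 4·2+5·5+6·0 = 33 | 1·0+5·6+3·1 = 33
gcd(4,5,6,1,5,3) = 1

Coefficients: [4, 5, 6, 1, 5, 3]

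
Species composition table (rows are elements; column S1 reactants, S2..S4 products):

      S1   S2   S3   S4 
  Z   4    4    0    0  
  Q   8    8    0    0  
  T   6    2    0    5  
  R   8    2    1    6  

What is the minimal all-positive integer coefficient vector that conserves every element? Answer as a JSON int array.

Z: 5·4 = 20 | 5·4+6·0+4·0 = 20
Q: 5·8 = 40 | 5·8+6·0+4·0 = 40
T: 5·6 = 30 | 5·2+6·0+4·5 = 30
R: 5·8 = 40 | 5·2+6·1+4·6 = 40
gcd(5,5,6,4) = 1

Coefficients: [5, 5, 6, 4]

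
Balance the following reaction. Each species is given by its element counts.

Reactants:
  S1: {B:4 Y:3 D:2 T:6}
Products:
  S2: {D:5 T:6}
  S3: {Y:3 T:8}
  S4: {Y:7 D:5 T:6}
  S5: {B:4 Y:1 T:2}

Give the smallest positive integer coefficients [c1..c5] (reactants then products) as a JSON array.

B: 5·4 = 20 | 1·0+1·0+1·0+5·4 = 20
Y: 5·3 = 15 | 1·0+1·3+1·7+5·1 = 15
D: 5·2 = 10 | 1·5+1·0+1·5+5·0 = 10
T: 5·6 = 30 | 1·6+1·8+1·6+5·2 = 30
gcd(5,1,1,1,5) = 1

Coefficients: [5, 1, 1, 1, 5]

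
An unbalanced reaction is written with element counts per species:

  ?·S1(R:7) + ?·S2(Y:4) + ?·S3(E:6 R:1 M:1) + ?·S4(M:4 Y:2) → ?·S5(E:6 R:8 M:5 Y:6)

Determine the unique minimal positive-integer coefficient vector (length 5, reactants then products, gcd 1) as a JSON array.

Coefficients: [1, 1, 1, 1, 1]

E: 1·0+1·0+1·6+1·0 = 6 | 1·6 = 6
R: 1·7+1·0+1·1+1·0 = 8 | 1·8 = 8
M: 1·0+1·0+1·1+1·4 = 5 | 1·5 = 5
Y: 1·0+1·4+1·0+1·2 = 6 | 1·6 = 6
gcd(1,1,1,1,1) = 1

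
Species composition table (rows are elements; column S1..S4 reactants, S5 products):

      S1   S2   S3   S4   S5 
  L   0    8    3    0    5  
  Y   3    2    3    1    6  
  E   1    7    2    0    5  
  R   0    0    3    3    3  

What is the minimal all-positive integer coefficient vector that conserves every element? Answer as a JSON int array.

L: 5·0+2·8+3·3+2·0 = 25 | 5·5 = 25
Y: 5·3+2·2+3·3+2·1 = 30 | 5·6 = 30
E: 5·1+2·7+3·2+2·0 = 25 | 5·5 = 25
R: 5·0+2·0+3·3+2·3 = 15 | 5·3 = 15
gcd(5,2,3,2,5) = 1

Coefficients: [5, 2, 3, 2, 5]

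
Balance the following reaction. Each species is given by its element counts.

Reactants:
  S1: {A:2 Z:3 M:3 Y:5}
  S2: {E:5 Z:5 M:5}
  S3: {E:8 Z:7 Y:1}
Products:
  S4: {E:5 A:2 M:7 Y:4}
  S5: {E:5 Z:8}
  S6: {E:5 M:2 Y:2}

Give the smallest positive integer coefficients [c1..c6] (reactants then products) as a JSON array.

E: 1·0+2·5+5·8 = 50 | 1·5+6·5+3·5 = 50
A: 1·2+2·0+5·0 = 2 | 1·2+6·0+3·0 = 2
Z: 1·3+2·5+5·7 = 48 | 1·0+6·8+3·0 = 48
M: 1·3+2·5+5·0 = 13 | 1·7+6·0+3·2 = 13
Y: 1·5+2·0+5·1 = 10 | 1·4+6·0+3·2 = 10
gcd(1,2,5,1,6,3) = 1

Coefficients: [1, 2, 5, 1, 6, 3]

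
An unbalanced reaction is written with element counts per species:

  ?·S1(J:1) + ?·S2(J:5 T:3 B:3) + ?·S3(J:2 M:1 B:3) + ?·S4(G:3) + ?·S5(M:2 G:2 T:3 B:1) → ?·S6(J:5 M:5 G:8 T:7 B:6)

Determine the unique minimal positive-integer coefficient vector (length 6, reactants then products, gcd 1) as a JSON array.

Coefficients: [4, 1, 3, 4, 6, 3]

J: 4·1+1·5+3·2+4·0+6·0 = 15 | 3·5 = 15
M: 4·0+1·0+3·1+4·0+6·2 = 15 | 3·5 = 15
G: 4·0+1·0+3·0+4·3+6·2 = 24 | 3·8 = 24
T: 4·0+1·3+3·0+4·0+6·3 = 21 | 3·7 = 21
B: 4·0+1·3+3·3+4·0+6·1 = 18 | 3·6 = 18
gcd(4,1,3,4,6,3) = 1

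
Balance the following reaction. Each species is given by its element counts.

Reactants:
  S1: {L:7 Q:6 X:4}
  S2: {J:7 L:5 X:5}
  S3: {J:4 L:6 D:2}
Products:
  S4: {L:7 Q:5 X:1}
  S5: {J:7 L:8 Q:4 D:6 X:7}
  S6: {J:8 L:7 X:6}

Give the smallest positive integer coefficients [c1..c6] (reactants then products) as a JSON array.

Coefficients: [4, 5, 3, 4, 1, 5]

J: 4·0+5·7+3·4 = 47 | 4·0+1·7+5·8 = 47
L: 4·7+5·5+3·6 = 71 | 4·7+1·8+5·7 = 71
Q: 4·6+5·0+3·0 = 24 | 4·5+1·4+5·0 = 24
D: 4·0+5·0+3·2 = 6 | 4·0+1·6+5·0 = 6
X: 4·4+5·5+3·0 = 41 | 4·1+1·7+5·6 = 41
gcd(4,5,3,4,1,5) = 1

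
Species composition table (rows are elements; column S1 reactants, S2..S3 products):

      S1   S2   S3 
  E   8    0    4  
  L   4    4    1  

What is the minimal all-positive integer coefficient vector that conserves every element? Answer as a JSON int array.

E: 2·8 = 16 | 1·0+4·4 = 16
L: 2·4 = 8 | 1·4+4·1 = 8
gcd(2,1,4) = 1

Coefficients: [2, 1, 4]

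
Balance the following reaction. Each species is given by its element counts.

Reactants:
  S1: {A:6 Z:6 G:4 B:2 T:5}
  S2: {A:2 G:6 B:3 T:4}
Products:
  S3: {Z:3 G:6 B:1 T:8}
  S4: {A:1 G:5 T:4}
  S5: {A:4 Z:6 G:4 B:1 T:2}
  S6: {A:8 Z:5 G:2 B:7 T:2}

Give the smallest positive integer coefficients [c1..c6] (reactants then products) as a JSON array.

A: 4·6+5·2 = 34 | 1·0+6·1+1·4+3·8 = 34
Z: 4·6+5·0 = 24 | 1·3+6·0+1·6+3·5 = 24
G: 4·4+5·6 = 46 | 1·6+6·5+1·4+3·2 = 46
B: 4·2+5·3 = 23 | 1·1+6·0+1·1+3·7 = 23
T: 4·5+5·4 = 40 | 1·8+6·4+1·2+3·2 = 40
gcd(4,5,1,6,1,3) = 1

Coefficients: [4, 5, 1, 6, 1, 3]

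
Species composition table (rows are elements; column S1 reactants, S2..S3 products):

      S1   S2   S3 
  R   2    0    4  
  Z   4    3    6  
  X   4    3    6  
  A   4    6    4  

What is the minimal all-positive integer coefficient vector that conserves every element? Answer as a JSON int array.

R: 6·2 = 12 | 2·0+3·4 = 12
Z: 6·4 = 24 | 2·3+3·6 = 24
X: 6·4 = 24 | 2·3+3·6 = 24
A: 6·4 = 24 | 2·6+3·4 = 24
gcd(6,2,3) = 1

Coefficients: [6, 2, 3]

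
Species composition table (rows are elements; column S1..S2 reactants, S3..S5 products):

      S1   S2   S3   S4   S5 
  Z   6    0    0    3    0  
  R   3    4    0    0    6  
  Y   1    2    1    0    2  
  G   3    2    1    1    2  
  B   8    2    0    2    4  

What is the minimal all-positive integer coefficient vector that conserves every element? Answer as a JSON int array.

Coefficients: [2, 6, 4, 4, 5]

Z: 2·6+6·0 = 12 | 4·0+4·3+5·0 = 12
R: 2·3+6·4 = 30 | 4·0+4·0+5·6 = 30
Y: 2·1+6·2 = 14 | 4·1+4·0+5·2 = 14
G: 2·3+6·2 = 18 | 4·1+4·1+5·2 = 18
B: 2·8+6·2 = 28 | 4·0+4·2+5·4 = 28
gcd(2,6,4,4,5) = 1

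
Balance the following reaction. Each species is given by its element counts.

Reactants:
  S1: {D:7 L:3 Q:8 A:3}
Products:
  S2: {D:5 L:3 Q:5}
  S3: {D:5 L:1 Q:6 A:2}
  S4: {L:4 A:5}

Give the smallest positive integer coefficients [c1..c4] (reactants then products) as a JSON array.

Coefficients: [5, 2, 5, 1]

D: 5·7 = 35 | 2·5+5·5+1·0 = 35
L: 5·3 = 15 | 2·3+5·1+1·4 = 15
Q: 5·8 = 40 | 2·5+5·6+1·0 = 40
A: 5·3 = 15 | 2·0+5·2+1·5 = 15
gcd(5,2,5,1) = 1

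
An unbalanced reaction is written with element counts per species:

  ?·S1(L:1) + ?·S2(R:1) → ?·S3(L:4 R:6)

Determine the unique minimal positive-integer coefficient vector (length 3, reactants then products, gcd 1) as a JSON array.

L: 4·1+6·0 = 4 | 1·4 = 4
R: 4·0+6·1 = 6 | 1·6 = 6
gcd(4,6,1) = 1

Coefficients: [4, 6, 1]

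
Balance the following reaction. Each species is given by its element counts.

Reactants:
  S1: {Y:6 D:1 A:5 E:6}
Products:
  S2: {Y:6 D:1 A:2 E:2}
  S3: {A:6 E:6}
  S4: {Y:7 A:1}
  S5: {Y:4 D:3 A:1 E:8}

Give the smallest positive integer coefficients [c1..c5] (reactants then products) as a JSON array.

Y: 5·6 = 30 | 2·6+3·0+2·7+1·4 = 30
D: 5·1 = 5 | 2·1+3·0+2·0+1·3 = 5
A: 5·5 = 25 | 2·2+3·6+2·1+1·1 = 25
E: 5·6 = 30 | 2·2+3·6+2·0+1·8 = 30
gcd(5,2,3,2,1) = 1

Coefficients: [5, 2, 3, 2, 1]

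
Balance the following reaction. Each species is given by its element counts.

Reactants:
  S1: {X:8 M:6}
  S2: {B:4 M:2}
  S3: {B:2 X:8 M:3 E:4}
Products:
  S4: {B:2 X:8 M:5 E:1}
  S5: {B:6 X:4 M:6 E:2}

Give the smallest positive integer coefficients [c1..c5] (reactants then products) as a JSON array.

B: 3·0+4·4+2·2 = 20 | 4·2+2·6 = 20
X: 3·8+4·0+2·8 = 40 | 4·8+2·4 = 40
M: 3·6+4·2+2·3 = 32 | 4·5+2·6 = 32
E: 3·0+4·0+2·4 = 8 | 4·1+2·2 = 8
gcd(3,4,2,4,2) = 1

Coefficients: [3, 4, 2, 4, 2]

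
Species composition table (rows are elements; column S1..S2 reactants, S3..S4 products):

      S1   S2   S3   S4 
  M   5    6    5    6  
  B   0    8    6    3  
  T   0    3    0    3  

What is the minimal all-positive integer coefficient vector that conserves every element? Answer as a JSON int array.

Coefficients: [5, 6, 5, 6]

M: 5·5+6·6 = 61 | 5·5+6·6 = 61
B: 5·0+6·8 = 48 | 5·6+6·3 = 48
T: 5·0+6·3 = 18 | 5·0+6·3 = 18
gcd(5,6,5,6) = 1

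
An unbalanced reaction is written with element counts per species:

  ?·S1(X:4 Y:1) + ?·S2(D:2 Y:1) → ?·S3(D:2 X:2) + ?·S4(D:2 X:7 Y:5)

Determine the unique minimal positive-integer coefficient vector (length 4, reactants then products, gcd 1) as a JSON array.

D: 5·0+5·2 = 10 | 3·2+2·2 = 10
X: 5·4+5·0 = 20 | 3·2+2·7 = 20
Y: 5·1+5·1 = 10 | 3·0+2·5 = 10
gcd(5,5,3,2) = 1

Coefficients: [5, 5, 3, 2]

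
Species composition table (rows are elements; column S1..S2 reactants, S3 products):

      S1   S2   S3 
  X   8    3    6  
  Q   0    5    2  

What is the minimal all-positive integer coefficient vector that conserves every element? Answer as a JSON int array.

Coefficients: [3, 2, 5]

X: 3·8+2·3 = 30 | 5·6 = 30
Q: 3·0+2·5 = 10 | 5·2 = 10
gcd(3,2,5) = 1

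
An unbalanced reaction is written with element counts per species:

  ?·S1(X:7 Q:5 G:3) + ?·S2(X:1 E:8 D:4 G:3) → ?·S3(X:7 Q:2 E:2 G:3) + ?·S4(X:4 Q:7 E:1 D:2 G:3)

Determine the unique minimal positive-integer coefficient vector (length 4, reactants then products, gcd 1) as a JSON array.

X: 4·7+1·1 = 29 | 3·7+2·4 = 29
Q: 4·5+1·0 = 20 | 3·2+2·7 = 20
E: 4·0+1·8 = 8 | 3·2+2·1 = 8
D: 4·0+1·4 = 4 | 3·0+2·2 = 4
G: 4·3+1·3 = 15 | 3·3+2·3 = 15
gcd(4,1,3,2) = 1

Coefficients: [4, 1, 3, 2]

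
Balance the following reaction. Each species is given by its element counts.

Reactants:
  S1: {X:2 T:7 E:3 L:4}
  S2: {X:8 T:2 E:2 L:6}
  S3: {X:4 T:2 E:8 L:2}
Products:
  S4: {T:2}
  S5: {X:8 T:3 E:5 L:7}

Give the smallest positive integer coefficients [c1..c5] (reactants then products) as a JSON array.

Coefficients: [2, 3, 1, 5, 4]

X: 2·2+3·8+1·4 = 32 | 5·0+4·8 = 32
T: 2·7+3·2+1·2 = 22 | 5·2+4·3 = 22
E: 2·3+3·2+1·8 = 20 | 5·0+4·5 = 20
L: 2·4+3·6+1·2 = 28 | 5·0+4·7 = 28
gcd(2,3,1,5,4) = 1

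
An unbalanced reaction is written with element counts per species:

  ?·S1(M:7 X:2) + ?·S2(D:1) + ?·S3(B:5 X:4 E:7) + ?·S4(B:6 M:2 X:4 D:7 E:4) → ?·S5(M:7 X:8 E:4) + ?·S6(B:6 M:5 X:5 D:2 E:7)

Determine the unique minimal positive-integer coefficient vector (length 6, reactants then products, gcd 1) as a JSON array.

Coefficients: [5, 5, 6, 1, 1, 6]

B: 5·0+5·0+6·5+1·6 = 36 | 1·0+6·6 = 36
M: 5·7+5·0+6·0+1·2 = 37 | 1·7+6·5 = 37
X: 5·2+5·0+6·4+1·4 = 38 | 1·8+6·5 = 38
D: 5·0+5·1+6·0+1·7 = 12 | 1·0+6·2 = 12
E: 5·0+5·0+6·7+1·4 = 46 | 1·4+6·7 = 46
gcd(5,5,6,1,1,6) = 1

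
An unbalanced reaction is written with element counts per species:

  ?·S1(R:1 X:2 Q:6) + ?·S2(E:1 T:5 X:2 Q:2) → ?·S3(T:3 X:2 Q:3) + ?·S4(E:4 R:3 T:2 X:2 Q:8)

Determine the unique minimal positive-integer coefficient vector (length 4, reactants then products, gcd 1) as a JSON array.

Coefficients: [3, 4, 6, 1]

E: 3·0+4·1 = 4 | 6·0+1·4 = 4
R: 3·1+4·0 = 3 | 6·0+1·3 = 3
T: 3·0+4·5 = 20 | 6·3+1·2 = 20
X: 3·2+4·2 = 14 | 6·2+1·2 = 14
Q: 3·6+4·2 = 26 | 6·3+1·8 = 26
gcd(3,4,6,1) = 1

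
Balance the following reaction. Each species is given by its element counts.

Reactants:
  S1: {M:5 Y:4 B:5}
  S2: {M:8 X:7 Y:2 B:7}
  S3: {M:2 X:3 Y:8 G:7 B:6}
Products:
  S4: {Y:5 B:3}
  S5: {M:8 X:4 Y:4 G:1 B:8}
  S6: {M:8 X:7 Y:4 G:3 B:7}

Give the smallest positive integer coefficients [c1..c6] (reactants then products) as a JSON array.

Coefficients: [4, 5, 2, 2, 5, 3]

M: 4·5+5·8+2·2 = 64 | 2·0+5·8+3·8 = 64
X: 4·0+5·7+2·3 = 41 | 2·0+5·4+3·7 = 41
Y: 4·4+5·2+2·8 = 42 | 2·5+5·4+3·4 = 42
G: 4·0+5·0+2·7 = 14 | 2·0+5·1+3·3 = 14
B: 4·5+5·7+2·6 = 67 | 2·3+5·8+3·7 = 67
gcd(4,5,2,2,5,3) = 1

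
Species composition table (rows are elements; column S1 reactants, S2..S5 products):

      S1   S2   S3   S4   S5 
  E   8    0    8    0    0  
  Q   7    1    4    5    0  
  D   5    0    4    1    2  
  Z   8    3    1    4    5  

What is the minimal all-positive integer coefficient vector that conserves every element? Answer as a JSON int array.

Coefficients: [3, 4, 3, 1, 1]

E: 3·8 = 24 | 4·0+3·8+1·0+1·0 = 24
Q: 3·7 = 21 | 4·1+3·4+1·5+1·0 = 21
D: 3·5 = 15 | 4·0+3·4+1·1+1·2 = 15
Z: 3·8 = 24 | 4·3+3·1+1·4+1·5 = 24
gcd(3,4,3,1,1) = 1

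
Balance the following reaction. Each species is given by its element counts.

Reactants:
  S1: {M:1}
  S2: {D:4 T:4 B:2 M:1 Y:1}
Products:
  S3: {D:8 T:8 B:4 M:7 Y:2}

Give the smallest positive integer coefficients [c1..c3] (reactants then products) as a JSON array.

Coefficients: [5, 2, 1]

D: 5·0+2·4 = 8 | 1·8 = 8
T: 5·0+2·4 = 8 | 1·8 = 8
B: 5·0+2·2 = 4 | 1·4 = 4
M: 5·1+2·1 = 7 | 1·7 = 7
Y: 5·0+2·1 = 2 | 1·2 = 2
gcd(5,2,1) = 1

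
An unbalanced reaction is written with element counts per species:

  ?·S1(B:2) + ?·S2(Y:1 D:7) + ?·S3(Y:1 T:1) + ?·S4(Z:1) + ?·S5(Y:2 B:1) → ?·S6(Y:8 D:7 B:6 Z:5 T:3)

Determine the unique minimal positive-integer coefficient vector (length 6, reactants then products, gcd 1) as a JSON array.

Y: 2·0+1·1+3·1+5·0+2·2 = 8 | 1·8 = 8
D: 2·0+1·7+3·0+5·0+2·0 = 7 | 1·7 = 7
B: 2·2+1·0+3·0+5·0+2·1 = 6 | 1·6 = 6
Z: 2·0+1·0+3·0+5·1+2·0 = 5 | 1·5 = 5
T: 2·0+1·0+3·1+5·0+2·0 = 3 | 1·3 = 3
gcd(2,1,3,5,2,1) = 1

Coefficients: [2, 1, 3, 5, 2, 1]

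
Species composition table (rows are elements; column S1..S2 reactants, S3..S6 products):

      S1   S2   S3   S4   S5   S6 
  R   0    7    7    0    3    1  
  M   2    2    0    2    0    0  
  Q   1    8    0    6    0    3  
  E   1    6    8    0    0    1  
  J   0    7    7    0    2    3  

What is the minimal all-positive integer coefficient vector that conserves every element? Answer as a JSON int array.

R: 1·0+4·7 = 28 | 3·7+5·0+2·3+1·1 = 28
M: 1·2+4·2 = 10 | 3·0+5·2+2·0+1·0 = 10
Q: 1·1+4·8 = 33 | 3·0+5·6+2·0+1·3 = 33
E: 1·1+4·6 = 25 | 3·8+5·0+2·0+1·1 = 25
J: 1·0+4·7 = 28 | 3·7+5·0+2·2+1·3 = 28
gcd(1,4,3,5,2,1) = 1

Coefficients: [1, 4, 3, 5, 2, 1]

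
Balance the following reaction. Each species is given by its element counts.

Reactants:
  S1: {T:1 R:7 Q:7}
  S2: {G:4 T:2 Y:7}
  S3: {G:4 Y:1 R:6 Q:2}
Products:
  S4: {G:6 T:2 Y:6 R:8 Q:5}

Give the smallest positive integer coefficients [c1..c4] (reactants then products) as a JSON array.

Coefficients: [2, 3, 3, 4]

G: 2·0+3·4+3·4 = 24 | 4·6 = 24
T: 2·1+3·2+3·0 = 8 | 4·2 = 8
Y: 2·0+3·7+3·1 = 24 | 4·6 = 24
R: 2·7+3·0+3·6 = 32 | 4·8 = 32
Q: 2·7+3·0+3·2 = 20 | 4·5 = 20
gcd(2,3,3,4) = 1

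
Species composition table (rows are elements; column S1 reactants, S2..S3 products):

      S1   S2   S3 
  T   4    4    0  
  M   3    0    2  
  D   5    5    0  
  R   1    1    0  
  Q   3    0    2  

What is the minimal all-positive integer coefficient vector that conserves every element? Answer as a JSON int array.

Coefficients: [2, 2, 3]

T: 2·4 = 8 | 2·4+3·0 = 8
M: 2·3 = 6 | 2·0+3·2 = 6
D: 2·5 = 10 | 2·5+3·0 = 10
R: 2·1 = 2 | 2·1+3·0 = 2
Q: 2·3 = 6 | 2·0+3·2 = 6
gcd(2,2,3) = 1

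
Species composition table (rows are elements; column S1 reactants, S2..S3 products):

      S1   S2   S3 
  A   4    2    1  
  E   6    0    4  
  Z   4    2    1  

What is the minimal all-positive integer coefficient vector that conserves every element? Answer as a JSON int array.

A: 4·4 = 16 | 5·2+6·1 = 16
E: 4·6 = 24 | 5·0+6·4 = 24
Z: 4·4 = 16 | 5·2+6·1 = 16
gcd(4,5,6) = 1

Coefficients: [4, 5, 6]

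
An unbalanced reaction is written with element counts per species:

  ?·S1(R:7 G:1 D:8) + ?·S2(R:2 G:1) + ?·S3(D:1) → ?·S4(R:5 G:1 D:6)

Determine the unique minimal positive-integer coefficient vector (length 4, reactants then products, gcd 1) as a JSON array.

Coefficients: [3, 2, 6, 5]

R: 3·7+2·2+6·0 = 25 | 5·5 = 25
G: 3·1+2·1+6·0 = 5 | 5·1 = 5
D: 3·8+2·0+6·1 = 30 | 5·6 = 30
gcd(3,2,6,5) = 1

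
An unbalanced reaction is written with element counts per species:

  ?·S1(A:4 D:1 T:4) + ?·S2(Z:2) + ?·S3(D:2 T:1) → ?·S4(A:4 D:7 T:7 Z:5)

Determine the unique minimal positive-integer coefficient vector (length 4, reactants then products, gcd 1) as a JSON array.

Coefficients: [2, 5, 6, 2]

A: 2·4+5·0+6·0 = 8 | 2·4 = 8
D: 2·1+5·0+6·2 = 14 | 2·7 = 14
T: 2·4+5·0+6·1 = 14 | 2·7 = 14
Z: 2·0+5·2+6·0 = 10 | 2·5 = 10
gcd(2,5,6,2) = 1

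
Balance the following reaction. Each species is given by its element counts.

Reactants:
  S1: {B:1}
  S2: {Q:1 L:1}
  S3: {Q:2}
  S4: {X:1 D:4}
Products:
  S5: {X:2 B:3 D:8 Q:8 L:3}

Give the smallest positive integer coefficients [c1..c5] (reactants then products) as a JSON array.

X: 6·0+6·0+5·0+4·1 = 4 | 2·2 = 4
B: 6·1+6·0+5·0+4·0 = 6 | 2·3 = 6
D: 6·0+6·0+5·0+4·4 = 16 | 2·8 = 16
Q: 6·0+6·1+5·2+4·0 = 16 | 2·8 = 16
L: 6·0+6·1+5·0+4·0 = 6 | 2·3 = 6
gcd(6,6,5,4,2) = 1

Coefficients: [6, 6, 5, 4, 2]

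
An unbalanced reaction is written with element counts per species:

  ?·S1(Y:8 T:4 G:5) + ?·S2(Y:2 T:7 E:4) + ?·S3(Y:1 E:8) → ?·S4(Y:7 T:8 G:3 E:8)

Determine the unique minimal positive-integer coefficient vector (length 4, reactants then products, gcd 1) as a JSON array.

Y: 3·8+4·2+3·1 = 35 | 5·7 = 35
T: 3·4+4·7+3·0 = 40 | 5·8 = 40
G: 3·5+4·0+3·0 = 15 | 5·3 = 15
E: 3·0+4·4+3·8 = 40 | 5·8 = 40
gcd(3,4,3,5) = 1

Coefficients: [3, 4, 3, 5]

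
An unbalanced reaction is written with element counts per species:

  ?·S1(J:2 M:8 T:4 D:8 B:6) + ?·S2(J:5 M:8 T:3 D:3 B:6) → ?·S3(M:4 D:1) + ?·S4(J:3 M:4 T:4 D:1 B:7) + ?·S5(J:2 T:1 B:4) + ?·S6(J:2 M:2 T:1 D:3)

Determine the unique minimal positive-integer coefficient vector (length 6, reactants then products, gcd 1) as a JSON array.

Coefficients: [1, 4, 6, 2, 4, 4]

J: 1·2+4·5 = 22 | 6·0+2·3+4·2+4·2 = 22
M: 1·8+4·8 = 40 | 6·4+2·4+4·0+4·2 = 40
T: 1·4+4·3 = 16 | 6·0+2·4+4·1+4·1 = 16
D: 1·8+4·3 = 20 | 6·1+2·1+4·0+4·3 = 20
B: 1·6+4·6 = 30 | 6·0+2·7+4·4+4·0 = 30
gcd(1,4,6,2,4,4) = 1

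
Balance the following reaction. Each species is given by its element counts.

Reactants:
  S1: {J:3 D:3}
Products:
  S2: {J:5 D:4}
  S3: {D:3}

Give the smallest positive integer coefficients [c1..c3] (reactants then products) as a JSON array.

J: 5·3 = 15 | 3·5+1·0 = 15
D: 5·3 = 15 | 3·4+1·3 = 15
gcd(5,3,1) = 1

Coefficients: [5, 3, 1]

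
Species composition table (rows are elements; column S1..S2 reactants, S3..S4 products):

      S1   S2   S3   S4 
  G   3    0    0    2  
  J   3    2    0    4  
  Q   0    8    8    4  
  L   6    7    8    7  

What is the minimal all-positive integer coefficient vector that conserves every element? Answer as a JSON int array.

G: 4·3+6·0 = 12 | 3·0+6·2 = 12
J: 4·3+6·2 = 24 | 3·0+6·4 = 24
Q: 4·0+6·8 = 48 | 3·8+6·4 = 48
L: 4·6+6·7 = 66 | 3·8+6·7 = 66
gcd(4,6,3,6) = 1

Coefficients: [4, 6, 3, 6]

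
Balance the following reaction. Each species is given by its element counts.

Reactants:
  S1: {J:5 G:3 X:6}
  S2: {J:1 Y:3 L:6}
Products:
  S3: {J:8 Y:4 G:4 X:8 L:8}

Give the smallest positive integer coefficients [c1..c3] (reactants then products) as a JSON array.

J: 4·5+4·1 = 24 | 3·8 = 24
Y: 4·0+4·3 = 12 | 3·4 = 12
G: 4·3+4·0 = 12 | 3·4 = 12
X: 4·6+4·0 = 24 | 3·8 = 24
L: 4·0+4·6 = 24 | 3·8 = 24
gcd(4,4,3) = 1

Coefficients: [4, 4, 3]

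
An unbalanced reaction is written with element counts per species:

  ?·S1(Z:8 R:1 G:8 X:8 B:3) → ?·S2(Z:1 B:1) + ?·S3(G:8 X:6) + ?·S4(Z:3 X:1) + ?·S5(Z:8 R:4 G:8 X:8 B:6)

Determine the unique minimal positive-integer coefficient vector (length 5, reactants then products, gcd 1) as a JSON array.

Coefficients: [4, 6, 3, 6, 1]

Z: 4·8 = 32 | 6·1+3·0+6·3+1·8 = 32
R: 4·1 = 4 | 6·0+3·0+6·0+1·4 = 4
G: 4·8 = 32 | 6·0+3·8+6·0+1·8 = 32
X: 4·8 = 32 | 6·0+3·6+6·1+1·8 = 32
B: 4·3 = 12 | 6·1+3·0+6·0+1·6 = 12
gcd(4,6,3,6,1) = 1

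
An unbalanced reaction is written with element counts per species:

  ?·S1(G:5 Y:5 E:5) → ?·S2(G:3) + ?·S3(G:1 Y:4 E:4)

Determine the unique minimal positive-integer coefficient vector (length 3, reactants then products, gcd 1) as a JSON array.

G: 4·5 = 20 | 5·3+5·1 = 20
Y: 4·5 = 20 | 5·0+5·4 = 20
E: 4·5 = 20 | 5·0+5·4 = 20
gcd(4,5,5) = 1

Coefficients: [4, 5, 5]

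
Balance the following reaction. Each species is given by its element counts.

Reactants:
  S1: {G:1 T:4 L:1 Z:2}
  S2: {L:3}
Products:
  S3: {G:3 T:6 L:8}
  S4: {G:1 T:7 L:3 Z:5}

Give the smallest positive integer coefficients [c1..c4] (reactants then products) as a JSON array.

G: 5·1+3·0 = 5 | 1·3+2·1 = 5
T: 5·4+3·0 = 20 | 1·6+2·7 = 20
L: 5·1+3·3 = 14 | 1·8+2·3 = 14
Z: 5·2+3·0 = 10 | 1·0+2·5 = 10
gcd(5,3,1,2) = 1

Coefficients: [5, 3, 1, 2]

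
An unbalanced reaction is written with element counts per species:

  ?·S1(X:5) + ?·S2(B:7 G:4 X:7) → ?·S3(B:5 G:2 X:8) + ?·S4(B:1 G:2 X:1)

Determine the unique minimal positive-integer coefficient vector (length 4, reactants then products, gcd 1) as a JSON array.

Coefficients: [3, 4, 5, 3]

B: 3·0+4·7 = 28 | 5·5+3·1 = 28
G: 3·0+4·4 = 16 | 5·2+3·2 = 16
X: 3·5+4·7 = 43 | 5·8+3·1 = 43
gcd(3,4,5,3) = 1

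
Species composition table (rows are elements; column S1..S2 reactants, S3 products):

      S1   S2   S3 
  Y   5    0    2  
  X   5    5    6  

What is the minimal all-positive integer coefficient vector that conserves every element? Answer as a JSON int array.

Coefficients: [2, 4, 5]

Y: 2·5+4·0 = 10 | 5·2 = 10
X: 2·5+4·5 = 30 | 5·6 = 30
gcd(2,4,5) = 1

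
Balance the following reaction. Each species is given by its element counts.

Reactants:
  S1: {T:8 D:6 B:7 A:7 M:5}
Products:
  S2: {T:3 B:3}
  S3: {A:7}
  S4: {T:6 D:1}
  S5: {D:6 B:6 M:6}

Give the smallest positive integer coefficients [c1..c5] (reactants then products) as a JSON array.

T: 6·8 = 48 | 4·3+6·0+6·6+5·0 = 48
D: 6·6 = 36 | 4·0+6·0+6·1+5·6 = 36
B: 6·7 = 42 | 4·3+6·0+6·0+5·6 = 42
A: 6·7 = 42 | 4·0+6·7+6·0+5·0 = 42
M: 6·5 = 30 | 4·0+6·0+6·0+5·6 = 30
gcd(6,4,6,6,5) = 1

Coefficients: [6, 4, 6, 6, 5]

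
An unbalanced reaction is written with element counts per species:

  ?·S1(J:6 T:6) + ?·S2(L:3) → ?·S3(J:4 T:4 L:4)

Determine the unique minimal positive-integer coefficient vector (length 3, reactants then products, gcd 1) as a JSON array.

Coefficients: [2, 4, 3]

J: 2·6+4·0 = 12 | 3·4 = 12
T: 2·6+4·0 = 12 | 3·4 = 12
L: 2·0+4·3 = 12 | 3·4 = 12
gcd(2,4,3) = 1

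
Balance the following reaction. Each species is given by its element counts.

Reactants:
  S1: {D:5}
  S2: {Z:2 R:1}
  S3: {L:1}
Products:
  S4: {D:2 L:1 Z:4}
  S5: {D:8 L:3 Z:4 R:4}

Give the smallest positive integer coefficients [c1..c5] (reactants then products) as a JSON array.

Coefficients: [2, 4, 4, 1, 1]

D: 2·5+4·0+4·0 = 10 | 1·2+1·8 = 10
L: 2·0+4·0+4·1 = 4 | 1·1+1·3 = 4
Z: 2·0+4·2+4·0 = 8 | 1·4+1·4 = 8
R: 2·0+4·1+4·0 = 4 | 1·0+1·4 = 4
gcd(2,4,4,1,1) = 1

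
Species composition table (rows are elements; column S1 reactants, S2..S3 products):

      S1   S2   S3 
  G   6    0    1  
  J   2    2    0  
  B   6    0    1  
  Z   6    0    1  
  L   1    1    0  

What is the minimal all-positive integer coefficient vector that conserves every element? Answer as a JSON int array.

Coefficients: [1, 1, 6]

G: 1·6 = 6 | 1·0+6·1 = 6
J: 1·2 = 2 | 1·2+6·0 = 2
B: 1·6 = 6 | 1·0+6·1 = 6
Z: 1·6 = 6 | 1·0+6·1 = 6
L: 1·1 = 1 | 1·1+6·0 = 1
gcd(1,1,6) = 1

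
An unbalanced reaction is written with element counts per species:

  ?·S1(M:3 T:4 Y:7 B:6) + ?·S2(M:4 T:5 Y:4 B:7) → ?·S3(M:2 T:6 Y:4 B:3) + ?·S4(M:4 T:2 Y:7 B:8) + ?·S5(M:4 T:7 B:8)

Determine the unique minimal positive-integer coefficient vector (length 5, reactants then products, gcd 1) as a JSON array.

Coefficients: [6, 5, 5, 6, 1]

M: 6·3+5·4 = 38 | 5·2+6·4+1·4 = 38
T: 6·4+5·5 = 49 | 5·6+6·2+1·7 = 49
Y: 6·7+5·4 = 62 | 5·4+6·7+1·0 = 62
B: 6·6+5·7 = 71 | 5·3+6·8+1·8 = 71
gcd(6,5,5,6,1) = 1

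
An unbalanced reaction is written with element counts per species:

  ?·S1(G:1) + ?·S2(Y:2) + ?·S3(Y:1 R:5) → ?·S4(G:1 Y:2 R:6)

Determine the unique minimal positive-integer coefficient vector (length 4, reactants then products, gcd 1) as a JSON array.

Coefficients: [5, 2, 6, 5]

G: 5·1+2·0+6·0 = 5 | 5·1 = 5
Y: 5·0+2·2+6·1 = 10 | 5·2 = 10
R: 5·0+2·0+6·5 = 30 | 5·6 = 30
gcd(5,2,6,5) = 1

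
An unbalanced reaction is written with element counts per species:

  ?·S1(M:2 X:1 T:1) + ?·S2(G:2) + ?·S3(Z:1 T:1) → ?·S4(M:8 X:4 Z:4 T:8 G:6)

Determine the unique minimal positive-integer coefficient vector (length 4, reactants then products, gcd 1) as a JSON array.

M: 4·2+3·0+4·0 = 8 | 1·8 = 8
X: 4·1+3·0+4·0 = 4 | 1·4 = 4
Z: 4·0+3·0+4·1 = 4 | 1·4 = 4
T: 4·1+3·0+4·1 = 8 | 1·8 = 8
G: 4·0+3·2+4·0 = 6 | 1·6 = 6
gcd(4,3,4,1) = 1

Coefficients: [4, 3, 4, 1]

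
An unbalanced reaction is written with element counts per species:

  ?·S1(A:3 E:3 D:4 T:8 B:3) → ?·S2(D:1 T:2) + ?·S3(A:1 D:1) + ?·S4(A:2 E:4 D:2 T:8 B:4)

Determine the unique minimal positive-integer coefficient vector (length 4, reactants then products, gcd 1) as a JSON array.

A: 4·3 = 12 | 4·0+6·1+3·2 = 12
E: 4·3 = 12 | 4·0+6·0+3·4 = 12
D: 4·4 = 16 | 4·1+6·1+3·2 = 16
T: 4·8 = 32 | 4·2+6·0+3·8 = 32
B: 4·3 = 12 | 4·0+6·0+3·4 = 12
gcd(4,4,6,3) = 1

Coefficients: [4, 4, 6, 3]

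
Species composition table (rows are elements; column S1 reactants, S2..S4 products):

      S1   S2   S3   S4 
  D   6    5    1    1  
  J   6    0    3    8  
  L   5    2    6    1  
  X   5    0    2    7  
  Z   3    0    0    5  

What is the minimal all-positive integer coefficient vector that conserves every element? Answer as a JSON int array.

D: 5·6 = 30 | 5·5+2·1+3·1 = 30
J: 5·6 = 30 | 5·0+2·3+3·8 = 30
L: 5·5 = 25 | 5·2+2·6+3·1 = 25
X: 5·5 = 25 | 5·0+2·2+3·7 = 25
Z: 5·3 = 15 | 5·0+2·0+3·5 = 15
gcd(5,5,2,3) = 1

Coefficients: [5, 5, 2, 3]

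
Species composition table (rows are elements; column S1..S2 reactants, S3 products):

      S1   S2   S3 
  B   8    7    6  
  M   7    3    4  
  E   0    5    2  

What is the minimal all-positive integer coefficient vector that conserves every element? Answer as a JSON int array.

Coefficients: [2, 2, 5]

B: 2·8+2·7 = 30 | 5·6 = 30
M: 2·7+2·3 = 20 | 5·4 = 20
E: 2·0+2·5 = 10 | 5·2 = 10
gcd(2,2,5) = 1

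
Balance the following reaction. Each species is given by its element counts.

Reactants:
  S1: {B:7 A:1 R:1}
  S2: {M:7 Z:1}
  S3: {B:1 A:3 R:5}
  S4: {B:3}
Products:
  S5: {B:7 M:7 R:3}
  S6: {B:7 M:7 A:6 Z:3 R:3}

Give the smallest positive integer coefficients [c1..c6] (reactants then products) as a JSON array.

Coefficients: [3, 6, 3, 6, 4, 2]

B: 3·7+6·0+3·1+6·3 = 42 | 4·7+2·7 = 42
M: 3·0+6·7+3·0+6·0 = 42 | 4·7+2·7 = 42
A: 3·1+6·0+3·3+6·0 = 12 | 4·0+2·6 = 12
Z: 3·0+6·1+3·0+6·0 = 6 | 4·0+2·3 = 6
R: 3·1+6·0+3·5+6·0 = 18 | 4·3+2·3 = 18
gcd(3,6,3,6,4,2) = 1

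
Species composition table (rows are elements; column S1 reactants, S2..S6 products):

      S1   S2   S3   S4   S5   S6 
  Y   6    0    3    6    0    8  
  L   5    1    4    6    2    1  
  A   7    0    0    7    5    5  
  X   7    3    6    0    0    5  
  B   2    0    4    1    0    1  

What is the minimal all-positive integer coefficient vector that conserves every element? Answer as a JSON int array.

Y: 6·6 = 36 | 5·0+2·3+1·6+4·0+3·8 = 36
L: 6·5 = 30 | 5·1+2·4+1·6+4·2+3·1 = 30
A: 6·7 = 42 | 5·0+2·0+1·7+4·5+3·5 = 42
X: 6·7 = 42 | 5·3+2·6+1·0+4·0+3·5 = 42
B: 6·2 = 12 | 5·0+2·4+1·1+4·0+3·1 = 12
gcd(6,5,2,1,4,3) = 1

Coefficients: [6, 5, 2, 1, 4, 3]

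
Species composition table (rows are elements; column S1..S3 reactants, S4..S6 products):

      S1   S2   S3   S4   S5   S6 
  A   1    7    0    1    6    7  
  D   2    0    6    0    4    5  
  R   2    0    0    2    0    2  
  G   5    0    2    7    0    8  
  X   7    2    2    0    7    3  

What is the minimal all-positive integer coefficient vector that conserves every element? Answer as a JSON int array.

A: 3·1+6·7+4·0 = 45 | 1·1+5·6+2·7 = 45
D: 3·2+6·0+4·6 = 30 | 1·0+5·4+2·5 = 30
R: 3·2+6·0+4·0 = 6 | 1·2+5·0+2·2 = 6
G: 3·5+6·0+4·2 = 23 | 1·7+5·0+2·8 = 23
X: 3·7+6·2+4·2 = 41 | 1·0+5·7+2·3 = 41
gcd(3,6,4,1,5,2) = 1

Coefficients: [3, 6, 4, 1, 5, 2]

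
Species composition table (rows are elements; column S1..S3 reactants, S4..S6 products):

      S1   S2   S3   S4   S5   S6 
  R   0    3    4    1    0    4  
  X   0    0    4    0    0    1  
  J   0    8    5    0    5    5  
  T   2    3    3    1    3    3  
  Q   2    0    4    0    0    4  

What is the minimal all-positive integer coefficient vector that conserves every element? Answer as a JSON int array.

Coefficients: [6, 5, 1, 3, 5, 4]

R: 6·0+5·3+1·4 = 19 | 3·1+5·0+4·4 = 19
X: 6·0+5·0+1·4 = 4 | 3·0+5·0+4·1 = 4
J: 6·0+5·8+1·5 = 45 | 3·0+5·5+4·5 = 45
T: 6·2+5·3+1·3 = 30 | 3·1+5·3+4·3 = 30
Q: 6·2+5·0+1·4 = 16 | 3·0+5·0+4·4 = 16
gcd(6,5,1,3,5,4) = 1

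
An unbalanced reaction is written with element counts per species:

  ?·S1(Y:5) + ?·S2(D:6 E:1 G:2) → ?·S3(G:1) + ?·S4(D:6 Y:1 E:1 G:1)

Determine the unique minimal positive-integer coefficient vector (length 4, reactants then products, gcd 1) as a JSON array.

D: 1·0+5·6 = 30 | 5·0+5·6 = 30
Y: 1·5+5·0 = 5 | 5·0+5·1 = 5
E: 1·0+5·1 = 5 | 5·0+5·1 = 5
G: 1·0+5·2 = 10 | 5·1+5·1 = 10
gcd(1,5,5,5) = 1

Coefficients: [1, 5, 5, 5]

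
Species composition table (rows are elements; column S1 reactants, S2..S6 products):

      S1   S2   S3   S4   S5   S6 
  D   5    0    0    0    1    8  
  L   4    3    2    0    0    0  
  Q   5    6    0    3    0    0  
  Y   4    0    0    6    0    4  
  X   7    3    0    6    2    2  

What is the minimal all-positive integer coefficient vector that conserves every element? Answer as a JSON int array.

D: 6·5 = 30 | 4·0+6·0+2·0+6·1+3·8 = 30
L: 6·4 = 24 | 4·3+6·2+2·0+6·0+3·0 = 24
Q: 6·5 = 30 | 4·6+6·0+2·3+6·0+3·0 = 30
Y: 6·4 = 24 | 4·0+6·0+2·6+6·0+3·4 = 24
X: 6·7 = 42 | 4·3+6·0+2·6+6·2+3·2 = 42
gcd(6,4,6,2,6,3) = 1

Coefficients: [6, 4, 6, 2, 6, 3]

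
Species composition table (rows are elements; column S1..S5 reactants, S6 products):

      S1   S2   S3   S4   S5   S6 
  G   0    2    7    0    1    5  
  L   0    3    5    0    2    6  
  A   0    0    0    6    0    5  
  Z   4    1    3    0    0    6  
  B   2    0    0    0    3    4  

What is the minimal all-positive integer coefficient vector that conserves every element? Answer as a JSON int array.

G: 6·0+6·2+2·7+5·0+4·1 = 30 | 6·5 = 30
L: 6·0+6·3+2·5+5·0+4·2 = 36 | 6·6 = 36
A: 6·0+6·0+2·0+5·6+4·0 = 30 | 6·5 = 30
Z: 6·4+6·1+2·3+5·0+4·0 = 36 | 6·6 = 36
B: 6·2+6·0+2·0+5·0+4·3 = 24 | 6·4 = 24
gcd(6,6,2,5,4,6) = 1

Coefficients: [6, 6, 2, 5, 4, 6]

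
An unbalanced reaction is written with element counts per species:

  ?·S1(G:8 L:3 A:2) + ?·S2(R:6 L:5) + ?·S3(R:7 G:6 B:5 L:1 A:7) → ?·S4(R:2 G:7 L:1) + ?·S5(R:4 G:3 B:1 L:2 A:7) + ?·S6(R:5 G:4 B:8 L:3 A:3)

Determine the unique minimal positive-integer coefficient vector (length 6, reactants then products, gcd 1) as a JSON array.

Coefficients: [3, 1, 4, 4, 4, 2]

R: 3·0+1·6+4·7 = 34 | 4·2+4·4+2·5 = 34
G: 3·8+1·0+4·6 = 48 | 4·7+4·3+2·4 = 48
B: 3·0+1·0+4·5 = 20 | 4·0+4·1+2·8 = 20
L: 3·3+1·5+4·1 = 18 | 4·1+4·2+2·3 = 18
A: 3·2+1·0+4·7 = 34 | 4·0+4·7+2·3 = 34
gcd(3,1,4,4,4,2) = 1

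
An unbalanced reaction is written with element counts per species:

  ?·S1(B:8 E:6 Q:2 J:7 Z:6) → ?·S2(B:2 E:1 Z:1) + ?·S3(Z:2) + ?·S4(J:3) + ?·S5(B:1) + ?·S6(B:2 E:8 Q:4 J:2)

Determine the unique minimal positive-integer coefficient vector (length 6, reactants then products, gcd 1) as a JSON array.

Coefficients: [2, 4, 4, 4, 6, 1]

B: 2·8 = 16 | 4·2+4·0+4·0+6·1+1·2 = 16
E: 2·6 = 12 | 4·1+4·0+4·0+6·0+1·8 = 12
Q: 2·2 = 4 | 4·0+4·0+4·0+6·0+1·4 = 4
J: 2·7 = 14 | 4·0+4·0+4·3+6·0+1·2 = 14
Z: 2·6 = 12 | 4·1+4·2+4·0+6·0+1·0 = 12
gcd(2,4,4,4,6,1) = 1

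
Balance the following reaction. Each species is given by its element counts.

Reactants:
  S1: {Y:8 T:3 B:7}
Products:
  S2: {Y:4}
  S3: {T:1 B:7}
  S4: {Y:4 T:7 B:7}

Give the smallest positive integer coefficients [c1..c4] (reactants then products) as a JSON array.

Y: 3·8 = 24 | 5·4+2·0+1·4 = 24
T: 3·3 = 9 | 5·0+2·1+1·7 = 9
B: 3·7 = 21 | 5·0+2·7+1·7 = 21
gcd(3,5,2,1) = 1

Coefficients: [3, 5, 2, 1]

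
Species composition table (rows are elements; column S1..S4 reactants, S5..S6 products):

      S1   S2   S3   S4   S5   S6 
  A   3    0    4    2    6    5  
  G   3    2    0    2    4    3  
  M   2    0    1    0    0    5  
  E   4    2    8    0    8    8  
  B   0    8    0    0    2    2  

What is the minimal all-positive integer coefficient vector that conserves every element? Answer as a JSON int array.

A: 5·3+2·0+5·4+5·2 = 45 | 5·6+3·5 = 45
G: 5·3+2·2+5·0+5·2 = 29 | 5·4+3·3 = 29
M: 5·2+2·0+5·1+5·0 = 15 | 5·0+3·5 = 15
E: 5·4+2·2+5·8+5·0 = 64 | 5·8+3·8 = 64
B: 5·0+2·8+5·0+5·0 = 16 | 5·2+3·2 = 16
gcd(5,2,5,5,5,3) = 1

Coefficients: [5, 2, 5, 5, 5, 3]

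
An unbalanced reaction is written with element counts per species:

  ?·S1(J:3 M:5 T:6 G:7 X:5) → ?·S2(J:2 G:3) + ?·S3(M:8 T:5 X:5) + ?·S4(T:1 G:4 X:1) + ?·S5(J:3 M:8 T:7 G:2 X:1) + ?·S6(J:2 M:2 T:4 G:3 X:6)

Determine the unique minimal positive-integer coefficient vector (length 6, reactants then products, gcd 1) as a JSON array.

J: 6·3 = 18 | 3·2+1·0+5·0+2·3+3·2 = 18
M: 6·5 = 30 | 3·0+1·8+5·0+2·8+3·2 = 30
T: 6·6 = 36 | 3·0+1·5+5·1+2·7+3·4 = 36
G: 6·7 = 42 | 3·3+1·0+5·4+2·2+3·3 = 42
X: 6·5 = 30 | 3·0+1·5+5·1+2·1+3·6 = 30
gcd(6,3,1,5,2,3) = 1

Coefficients: [6, 3, 1, 5, 2, 3]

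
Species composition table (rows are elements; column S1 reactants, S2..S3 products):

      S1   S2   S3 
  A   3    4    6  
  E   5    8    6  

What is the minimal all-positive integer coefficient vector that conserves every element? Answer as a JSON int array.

A: 6·3 = 18 | 3·4+1·6 = 18
E: 6·5 = 30 | 3·8+1·6 = 30
gcd(6,3,1) = 1

Coefficients: [6, 3, 1]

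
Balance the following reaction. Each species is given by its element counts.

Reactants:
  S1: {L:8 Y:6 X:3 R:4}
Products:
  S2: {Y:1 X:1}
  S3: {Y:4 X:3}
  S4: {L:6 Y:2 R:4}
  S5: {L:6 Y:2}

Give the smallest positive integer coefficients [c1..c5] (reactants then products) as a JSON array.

L: 3·8 = 24 | 6·0+1·0+3·6+1·6 = 24
Y: 3·6 = 18 | 6·1+1·4+3·2+1·2 = 18
X: 3·3 = 9 | 6·1+1·3+3·0+1·0 = 9
R: 3·4 = 12 | 6·0+1·0+3·4+1·0 = 12
gcd(3,6,1,3,1) = 1

Coefficients: [3, 6, 1, 3, 1]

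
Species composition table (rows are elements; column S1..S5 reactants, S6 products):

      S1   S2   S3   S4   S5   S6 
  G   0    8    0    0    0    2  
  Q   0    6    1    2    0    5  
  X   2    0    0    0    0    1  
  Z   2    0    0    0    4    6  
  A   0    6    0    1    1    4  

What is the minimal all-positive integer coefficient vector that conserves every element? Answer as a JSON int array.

G: 2·0+1·8+4·0+5·0+5·0 = 8 | 4·2 = 8
Q: 2·0+1·6+4·1+5·2+5·0 = 20 | 4·5 = 20
X: 2·2+1·0+4·0+5·0+5·0 = 4 | 4·1 = 4
Z: 2·2+1·0+4·0+5·0+5·4 = 24 | 4·6 = 24
A: 2·0+1·6+4·0+5·1+5·1 = 16 | 4·4 = 16
gcd(2,1,4,5,5,4) = 1

Coefficients: [2, 1, 4, 5, 5, 4]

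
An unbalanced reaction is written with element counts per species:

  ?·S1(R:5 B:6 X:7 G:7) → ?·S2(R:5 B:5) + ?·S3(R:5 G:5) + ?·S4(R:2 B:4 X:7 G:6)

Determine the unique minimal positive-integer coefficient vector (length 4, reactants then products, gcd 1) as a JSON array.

R: 5·5 = 25 | 2·5+1·5+5·2 = 25
B: 5·6 = 30 | 2·5+1·0+5·4 = 30
X: 5·7 = 35 | 2·0+1·0+5·7 = 35
G: 5·7 = 35 | 2·0+1·5+5·6 = 35
gcd(5,2,1,5) = 1

Coefficients: [5, 2, 1, 5]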